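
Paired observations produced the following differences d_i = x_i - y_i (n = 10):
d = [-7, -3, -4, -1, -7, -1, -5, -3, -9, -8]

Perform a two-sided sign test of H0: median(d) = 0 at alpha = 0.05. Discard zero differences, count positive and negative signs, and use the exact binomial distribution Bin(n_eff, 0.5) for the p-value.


Step 1: Discard zero differences. Original n = 10; n_eff = number of nonzero differences = 10.
Nonzero differences (with sign): -7, -3, -4, -1, -7, -1, -5, -3, -9, -8
Step 2: Count signs: positive = 0, negative = 10.
Step 3: Under H0: P(positive) = 0.5, so the number of positives S ~ Bin(10, 0.5).
Step 4: Two-sided exact p-value = sum of Bin(10,0.5) probabilities at or below the observed probability = 0.001953.
Step 5: alpha = 0.05. reject H0.

n_eff = 10, pos = 0, neg = 10, p = 0.001953, reject H0.


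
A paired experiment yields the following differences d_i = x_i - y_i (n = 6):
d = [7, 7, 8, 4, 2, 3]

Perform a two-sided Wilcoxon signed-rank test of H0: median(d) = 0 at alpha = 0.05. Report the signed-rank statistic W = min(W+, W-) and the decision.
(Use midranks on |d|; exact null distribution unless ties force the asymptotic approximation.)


Step 1: Drop any zero differences (none here) and take |d_i|.
|d| = [7, 7, 8, 4, 2, 3]
Step 2: Midrank |d_i| (ties get averaged ranks).
ranks: |7|->4.5, |7|->4.5, |8|->6, |4|->3, |2|->1, |3|->2
Step 3: Attach original signs; sum ranks with positive sign and with negative sign.
W+ = 4.5 + 4.5 + 6 + 3 + 1 + 2 = 21
W- = 0 = 0
(Check: W+ + W- = 21 should equal n(n+1)/2 = 21.)
Step 4: Test statistic W = min(W+, W-) = 0.
Step 5: Ties in |d|, so use the tie-corrected normal approximation.
        E[W] = n(n+1)/4 = 6*7/4 = 10.5.
        Tie groups: |d|=7 (t=2); sum(t^3 - t) = 6.
        Var[W] = n(n+1)(2n+1)/24 - sum(t^3-t)/48 = 546/24 - 6/48 = 22.625.
        z = (W - E[W]) / sqrt(Var[W]) = (0 - 10.5) / 4.7566 = -2.2075.
        Two-sided p = 2*Phi(z) = 0.027281.
Step 6: alpha = 0.05. reject H0.

W+ = 21, W- = 0, W = min = 0, p = 0.027281, reject H0.


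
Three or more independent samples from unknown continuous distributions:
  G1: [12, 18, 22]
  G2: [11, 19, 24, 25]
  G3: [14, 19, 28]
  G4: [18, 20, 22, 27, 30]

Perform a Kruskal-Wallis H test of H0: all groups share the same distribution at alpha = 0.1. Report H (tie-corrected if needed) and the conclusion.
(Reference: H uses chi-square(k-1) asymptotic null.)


Step 1: Combine all N = 15 observations and assign midranks.
sorted (value, group, rank): (11,G2,1), (12,G1,2), (14,G3,3), (18,G1,4.5), (18,G4,4.5), (19,G2,6.5), (19,G3,6.5), (20,G4,8), (22,G1,9.5), (22,G4,9.5), (24,G2,11), (25,G2,12), (27,G4,13), (28,G3,14), (30,G4,15)
Step 2: Sum ranks within each group.
R_1 = 16 (n_1 = 3)
R_2 = 30.5 (n_2 = 4)
R_3 = 23.5 (n_3 = 3)
R_4 = 50 (n_4 = 5)
Step 3: H = 12/(N(N+1)) * sum(R_i^2/n_i) - 3(N+1)
     = 12/(15*16) * (16^2/3 + 30.5^2/4 + 23.5^2/3 + 50^2/5) - 3*16
     = 0.050000 * 1001.98 - 48
     = 2.098958.
Step 4: Ties present; correction factor C = 1 - 18/(15^3 - 15) = 0.994643. Corrected H = 2.098958 / 0.994643 = 2.110263.
Step 5: Under H0, H ~ chi^2(3); p-value = 0.549839.
Step 6: alpha = 0.1. fail to reject H0.

H = 2.1103, df = 3, p = 0.549839, fail to reject H0.


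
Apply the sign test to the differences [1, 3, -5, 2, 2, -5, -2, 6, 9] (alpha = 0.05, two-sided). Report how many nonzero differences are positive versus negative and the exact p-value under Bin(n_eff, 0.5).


Step 1: Discard zero differences. Original n = 9; n_eff = number of nonzero differences = 9.
Nonzero differences (with sign): +1, +3, -5, +2, +2, -5, -2, +6, +9
Step 2: Count signs: positive = 6, negative = 3.
Step 3: Under H0: P(positive) = 0.5, so the number of positives S ~ Bin(9, 0.5).
Step 4: Two-sided exact p-value = sum of Bin(9,0.5) probabilities at or below the observed probability = 0.507812.
Step 5: alpha = 0.05. fail to reject H0.

n_eff = 9, pos = 6, neg = 3, p = 0.507812, fail to reject H0.


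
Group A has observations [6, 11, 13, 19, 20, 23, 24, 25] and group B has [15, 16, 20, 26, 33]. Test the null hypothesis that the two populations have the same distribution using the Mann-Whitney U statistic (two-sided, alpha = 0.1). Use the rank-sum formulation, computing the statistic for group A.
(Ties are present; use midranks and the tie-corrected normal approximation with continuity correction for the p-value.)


Step 1: Combine and sort all 13 observations; assign midranks.
sorted (value, group): (6,X), (11,X), (13,X), (15,Y), (16,Y), (19,X), (20,X), (20,Y), (23,X), (24,X), (25,X), (26,Y), (33,Y)
ranks: 6->1, 11->2, 13->3, 15->4, 16->5, 19->6, 20->7.5, 20->7.5, 23->9, 24->10, 25->11, 26->12, 33->13
Step 2: Rank sum for X: R1 = 1 + 2 + 3 + 6 + 7.5 + 9 + 10 + 11 = 49.5.
Step 3: U_X = R1 - n1(n1+1)/2 = 49.5 - 8*9/2 = 49.5 - 36 = 13.5.
       U_Y = n1*n2 - U_X = 40 - 13.5 = 26.5.
Step 4: Ties are present, so use the tie-corrected normal approximation (with continuity correction) for the p-value.
Step 5: p-value = 0.379120; compare to alpha = 0.1. fail to reject H0.

U_X = 13.5, p = 0.379120, fail to reject H0 at alpha = 0.1.


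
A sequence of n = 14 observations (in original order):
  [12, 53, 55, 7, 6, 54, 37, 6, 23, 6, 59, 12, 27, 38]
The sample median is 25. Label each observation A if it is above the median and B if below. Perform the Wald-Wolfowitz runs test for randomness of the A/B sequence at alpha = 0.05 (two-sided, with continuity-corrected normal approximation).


Step 1: Compute median = 25; label A = above, B = below.
Labels in order: BAABBAABBBABAA  (n_A = 7, n_B = 7)
Step 2: Count runs R = 8.
Step 3: Under H0 (random ordering), E[R] = 2*n_A*n_B/(n_A+n_B) + 1 = 2*7*7/14 + 1 = 8.0000.
        Var[R] = 2*n_A*n_B*(2*n_A*n_B - n_A - n_B) / ((n_A+n_B)^2 * (n_A+n_B-1)) = 8232/2548 = 3.2308.
        SD[R] = 1.7974.
Step 4: R = E[R], so z = 0 with no continuity correction.
Step 5: Two-sided p-value via normal approximation = 2*(1 - Phi(|z|)) = 1.000000.
Step 6: alpha = 0.05. fail to reject H0.

R = 8, z = 0.0000, p = 1.000000, fail to reject H0.


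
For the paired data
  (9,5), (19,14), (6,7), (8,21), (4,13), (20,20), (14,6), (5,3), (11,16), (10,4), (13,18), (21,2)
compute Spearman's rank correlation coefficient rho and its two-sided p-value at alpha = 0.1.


Step 1: Rank x and y separately (midranks; no ties here).
rank(x): 9->5, 19->10, 6->3, 8->4, 4->1, 20->11, 14->9, 5->2, 11->7, 10->6, 13->8, 21->12
rank(y): 5->4, 14->8, 7->6, 21->12, 13->7, 20->11, 6->5, 3->2, 16->9, 4->3, 18->10, 2->1
Step 2: d_i = R_x(i) - R_y(i); compute d_i^2.
  (5-4)^2=1, (10-8)^2=4, (3-6)^2=9, (4-12)^2=64, (1-7)^2=36, (11-11)^2=0, (9-5)^2=16, (2-2)^2=0, (7-9)^2=4, (6-3)^2=9, (8-10)^2=4, (12-1)^2=121
sum(d^2) = 268.
Step 3: rho = 1 - 6*268 / (12*(12^2 - 1)) = 1 - 1608/1716 = 0.062937.
Step 4: Under H0, t = rho * sqrt((n-2)/(1-rho^2)) = 0.1994 ~ t(10).
Step 5: Two-sided p-value from the t-distribution with 10 df = 0.845931.
Step 6: alpha = 0.1. fail to reject H0.

rho = 0.0629, p = 0.845931, fail to reject H0 at alpha = 0.1.


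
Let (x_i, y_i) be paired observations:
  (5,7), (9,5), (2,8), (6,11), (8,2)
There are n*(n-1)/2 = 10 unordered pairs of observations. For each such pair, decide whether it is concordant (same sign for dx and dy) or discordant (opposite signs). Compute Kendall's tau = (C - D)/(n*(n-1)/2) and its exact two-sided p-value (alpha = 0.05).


Step 1: Enumerate the 10 unordered pairs (i,j) with i<j and classify each by sign(x_j-x_i) * sign(y_j-y_i).
  (1,2):dx=+4,dy=-2->D; (1,3):dx=-3,dy=+1->D; (1,4):dx=+1,dy=+4->C; (1,5):dx=+3,dy=-5->D
  (2,3):dx=-7,dy=+3->D; (2,4):dx=-3,dy=+6->D; (2,5):dx=-1,dy=-3->C; (3,4):dx=+4,dy=+3->C
  (3,5):dx=+6,dy=-6->D; (4,5):dx=+2,dy=-9->D
Step 2: C = 3, D = 7, total pairs = 10.
Step 3: tau = (C - D)/(n(n-1)/2) = (3 - 7)/10 = -0.400000.
Step 4: Exact two-sided p-value (enumerate n! = 120 permutations of y under H0): p = 0.483333.
Step 5: alpha = 0.05. fail to reject H0.

tau_b = -0.4000 (C=3, D=7), p = 0.483333, fail to reject H0.


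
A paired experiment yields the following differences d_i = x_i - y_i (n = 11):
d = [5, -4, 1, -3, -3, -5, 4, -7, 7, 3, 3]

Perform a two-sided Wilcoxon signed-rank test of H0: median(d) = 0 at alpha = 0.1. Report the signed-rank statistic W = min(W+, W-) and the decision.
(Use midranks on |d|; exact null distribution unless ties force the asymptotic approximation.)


Step 1: Drop any zero differences (none here) and take |d_i|.
|d| = [5, 4, 1, 3, 3, 5, 4, 7, 7, 3, 3]
Step 2: Midrank |d_i| (ties get averaged ranks).
ranks: |5|->8.5, |4|->6.5, |1|->1, |3|->3.5, |3|->3.5, |5|->8.5, |4|->6.5, |7|->10.5, |7|->10.5, |3|->3.5, |3|->3.5
Step 3: Attach original signs; sum ranks with positive sign and with negative sign.
W+ = 8.5 + 1 + 6.5 + 10.5 + 3.5 + 3.5 = 33.5
W- = 6.5 + 3.5 + 3.5 + 8.5 + 10.5 = 32.5
(Check: W+ + W- = 66 should equal n(n+1)/2 = 66.)
Step 4: Test statistic W = min(W+, W-) = 32.5.
Step 5: Ties in |d|, so use the tie-corrected normal approximation.
        E[W] = n(n+1)/4 = 11*12/4 = 33.
        Tie groups: |d|=3 (t=4), |d|=4 (t=2), |d|=5 (t=2), |d|=7 (t=2); sum(t^3 - t) = 78.
        Var[W] = n(n+1)(2n+1)/24 - sum(t^3-t)/48 = 3036/24 - 78/48 = 124.875.
        z = (W - E[W]) / sqrt(Var[W]) = (32.5 - 33) / 11.1747 = -0.0447.
        Two-sided p = 2*Phi(z) = 0.964312.
Step 6: alpha = 0.1. fail to reject H0.

W+ = 33.5, W- = 32.5, W = min = 32.5, p = 0.964312, fail to reject H0.


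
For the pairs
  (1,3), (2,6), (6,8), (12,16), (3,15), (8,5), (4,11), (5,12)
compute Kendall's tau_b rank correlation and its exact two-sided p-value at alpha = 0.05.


Step 1: Enumerate the 28 unordered pairs (i,j) with i<j and classify each by sign(x_j-x_i) * sign(y_j-y_i).
  (1,2):dx=+1,dy=+3->C; (1,3):dx=+5,dy=+5->C; (1,4):dx=+11,dy=+13->C; (1,5):dx=+2,dy=+12->C
  (1,6):dx=+7,dy=+2->C; (1,7):dx=+3,dy=+8->C; (1,8):dx=+4,dy=+9->C; (2,3):dx=+4,dy=+2->C
  (2,4):dx=+10,dy=+10->C; (2,5):dx=+1,dy=+9->C; (2,6):dx=+6,dy=-1->D; (2,7):dx=+2,dy=+5->C
  (2,8):dx=+3,dy=+6->C; (3,4):dx=+6,dy=+8->C; (3,5):dx=-3,dy=+7->D; (3,6):dx=+2,dy=-3->D
  (3,7):dx=-2,dy=+3->D; (3,8):dx=-1,dy=+4->D; (4,5):dx=-9,dy=-1->C; (4,6):dx=-4,dy=-11->C
  (4,7):dx=-8,dy=-5->C; (4,8):dx=-7,dy=-4->C; (5,6):dx=+5,dy=-10->D; (5,7):dx=+1,dy=-4->D
  (5,8):dx=+2,dy=-3->D; (6,7):dx=-4,dy=+6->D; (6,8):dx=-3,dy=+7->D; (7,8):dx=+1,dy=+1->C
Step 2: C = 18, D = 10, total pairs = 28.
Step 3: tau = (C - D)/(n(n-1)/2) = (18 - 10)/28 = 0.285714.
Step 4: Exact two-sided p-value (enumerate n! = 40320 permutations of y under H0): p = 0.398760.
Step 5: alpha = 0.05. fail to reject H0.

tau_b = 0.2857 (C=18, D=10), p = 0.398760, fail to reject H0.


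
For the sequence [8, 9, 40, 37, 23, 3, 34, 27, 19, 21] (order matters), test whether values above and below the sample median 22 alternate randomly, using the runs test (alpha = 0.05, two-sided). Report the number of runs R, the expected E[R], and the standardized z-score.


Step 1: Compute median = 22; label A = above, B = below.
Labels in order: BBAAABAABB  (n_A = 5, n_B = 5)
Step 2: Count runs R = 5.
Step 3: Under H0 (random ordering), E[R] = 2*n_A*n_B/(n_A+n_B) + 1 = 2*5*5/10 + 1 = 6.0000.
        Var[R] = 2*n_A*n_B*(2*n_A*n_B - n_A - n_B) / ((n_A+n_B)^2 * (n_A+n_B-1)) = 2000/900 = 2.2222.
        SD[R] = 1.4907.
Step 4: Continuity-corrected z = (R + 0.5 - E[R]) / SD[R] = (5 + 0.5 - 6.0000) / 1.4907 = -0.3354.
Step 5: Two-sided p-value via normal approximation = 2*(1 - Phi(|z|)) = 0.737316.
Step 6: alpha = 0.05. fail to reject H0.

R = 5, z = -0.3354, p = 0.737316, fail to reject H0.


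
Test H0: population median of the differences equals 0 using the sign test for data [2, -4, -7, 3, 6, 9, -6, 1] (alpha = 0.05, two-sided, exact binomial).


Step 1: Discard zero differences. Original n = 8; n_eff = number of nonzero differences = 8.
Nonzero differences (with sign): +2, -4, -7, +3, +6, +9, -6, +1
Step 2: Count signs: positive = 5, negative = 3.
Step 3: Under H0: P(positive) = 0.5, so the number of positives S ~ Bin(8, 0.5).
Step 4: Two-sided exact p-value = sum of Bin(8,0.5) probabilities at or below the observed probability = 0.726562.
Step 5: alpha = 0.05. fail to reject H0.

n_eff = 8, pos = 5, neg = 3, p = 0.726562, fail to reject H0.


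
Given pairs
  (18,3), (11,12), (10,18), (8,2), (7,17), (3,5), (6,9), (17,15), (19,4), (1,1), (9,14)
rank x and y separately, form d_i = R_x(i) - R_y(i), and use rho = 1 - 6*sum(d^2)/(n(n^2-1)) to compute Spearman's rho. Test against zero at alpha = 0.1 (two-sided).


Step 1: Rank x and y separately (midranks; no ties here).
rank(x): 18->10, 11->8, 10->7, 8->5, 7->4, 3->2, 6->3, 17->9, 19->11, 1->1, 9->6
rank(y): 3->3, 12->7, 18->11, 2->2, 17->10, 5->5, 9->6, 15->9, 4->4, 1->1, 14->8
Step 2: d_i = R_x(i) - R_y(i); compute d_i^2.
  (10-3)^2=49, (8-7)^2=1, (7-11)^2=16, (5-2)^2=9, (4-10)^2=36, (2-5)^2=9, (3-6)^2=9, (9-9)^2=0, (11-4)^2=49, (1-1)^2=0, (6-8)^2=4
sum(d^2) = 182.
Step 3: rho = 1 - 6*182 / (11*(11^2 - 1)) = 1 - 1092/1320 = 0.172727.
Step 4: Under H0, t = rho * sqrt((n-2)/(1-rho^2)) = 0.5261 ~ t(9).
Step 5: Two-sided p-value from the t-distribution with 9 df = 0.611542.
Step 6: alpha = 0.1. fail to reject H0.

rho = 0.1727, p = 0.611542, fail to reject H0 at alpha = 0.1.


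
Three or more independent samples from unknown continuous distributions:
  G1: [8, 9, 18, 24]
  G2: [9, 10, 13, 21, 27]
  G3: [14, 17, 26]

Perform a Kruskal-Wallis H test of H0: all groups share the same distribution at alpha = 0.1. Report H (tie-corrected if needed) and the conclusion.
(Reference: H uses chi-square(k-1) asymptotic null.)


Step 1: Combine all N = 12 observations and assign midranks.
sorted (value, group, rank): (8,G1,1), (9,G1,2.5), (9,G2,2.5), (10,G2,4), (13,G2,5), (14,G3,6), (17,G3,7), (18,G1,8), (21,G2,9), (24,G1,10), (26,G3,11), (27,G2,12)
Step 2: Sum ranks within each group.
R_1 = 21.5 (n_1 = 4)
R_2 = 32.5 (n_2 = 5)
R_3 = 24 (n_3 = 3)
Step 3: H = 12/(N(N+1)) * sum(R_i^2/n_i) - 3(N+1)
     = 12/(12*13) * (21.5^2/4 + 32.5^2/5 + 24^2/3) - 3*13
     = 0.076923 * 518.812 - 39
     = 0.908654.
Step 4: Ties present; correction factor C = 1 - 6/(12^3 - 12) = 0.996503. Corrected H = 0.908654 / 0.996503 = 0.911842.
Step 5: Under H0, H ~ chi^2(2); p-value = 0.633864.
Step 6: alpha = 0.1. fail to reject H0.

H = 0.9118, df = 2, p = 0.633864, fail to reject H0.


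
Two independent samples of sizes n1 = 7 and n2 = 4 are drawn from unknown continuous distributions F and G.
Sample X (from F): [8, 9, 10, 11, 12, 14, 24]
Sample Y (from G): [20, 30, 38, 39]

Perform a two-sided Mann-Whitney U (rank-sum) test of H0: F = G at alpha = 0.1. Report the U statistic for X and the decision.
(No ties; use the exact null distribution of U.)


Step 1: Combine and sort all 11 observations; assign midranks.
sorted (value, group): (8,X), (9,X), (10,X), (11,X), (12,X), (14,X), (20,Y), (24,X), (30,Y), (38,Y), (39,Y)
ranks: 8->1, 9->2, 10->3, 11->4, 12->5, 14->6, 20->7, 24->8, 30->9, 38->10, 39->11
Step 2: Rank sum for X: R1 = 1 + 2 + 3 + 4 + 5 + 6 + 8 = 29.
Step 3: U_X = R1 - n1(n1+1)/2 = 29 - 7*8/2 = 29 - 28 = 1.
       U_Y = n1*n2 - U_X = 28 - 1 = 27.
Step 4: No ties, so the exact null distribution of U (based on enumerating the C(11,7) = 330 equally likely rank assignments) gives the two-sided p-value.
Step 5: p-value = 0.012121; compare to alpha = 0.1. reject H0.

U_X = 1, p = 0.012121, reject H0 at alpha = 0.1.


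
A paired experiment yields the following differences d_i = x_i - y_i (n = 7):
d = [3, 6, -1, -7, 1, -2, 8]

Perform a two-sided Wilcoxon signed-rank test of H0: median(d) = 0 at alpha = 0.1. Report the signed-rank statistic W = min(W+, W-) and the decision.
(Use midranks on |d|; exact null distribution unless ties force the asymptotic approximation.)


Step 1: Drop any zero differences (none here) and take |d_i|.
|d| = [3, 6, 1, 7, 1, 2, 8]
Step 2: Midrank |d_i| (ties get averaged ranks).
ranks: |3|->4, |6|->5, |1|->1.5, |7|->6, |1|->1.5, |2|->3, |8|->7
Step 3: Attach original signs; sum ranks with positive sign and with negative sign.
W+ = 4 + 5 + 1.5 + 7 = 17.5
W- = 1.5 + 6 + 3 = 10.5
(Check: W+ + W- = 28 should equal n(n+1)/2 = 28.)
Step 4: Test statistic W = min(W+, W-) = 10.5.
Step 5: Ties in |d|, so use the tie-corrected normal approximation.
        E[W] = n(n+1)/4 = 7*8/4 = 14.
        Tie groups: |d|=1 (t=2); sum(t^3 - t) = 6.
        Var[W] = n(n+1)(2n+1)/24 - sum(t^3-t)/48 = 840/24 - 6/48 = 34.875.
        z = (W - E[W]) / sqrt(Var[W]) = (10.5 - 14) / 5.9055 = -0.5927.
        Two-sided p = 2*Phi(z) = 0.553404.
Step 6: alpha = 0.1. fail to reject H0.

W+ = 17.5, W- = 10.5, W = min = 10.5, p = 0.553404, fail to reject H0.


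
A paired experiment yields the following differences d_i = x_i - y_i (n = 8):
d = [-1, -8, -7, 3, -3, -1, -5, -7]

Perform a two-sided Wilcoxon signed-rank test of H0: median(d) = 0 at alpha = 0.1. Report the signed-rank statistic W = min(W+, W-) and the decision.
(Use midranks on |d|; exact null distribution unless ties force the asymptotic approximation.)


Step 1: Drop any zero differences (none here) and take |d_i|.
|d| = [1, 8, 7, 3, 3, 1, 5, 7]
Step 2: Midrank |d_i| (ties get averaged ranks).
ranks: |1|->1.5, |8|->8, |7|->6.5, |3|->3.5, |3|->3.5, |1|->1.5, |5|->5, |7|->6.5
Step 3: Attach original signs; sum ranks with positive sign and with negative sign.
W+ = 3.5 = 3.5
W- = 1.5 + 8 + 6.5 + 3.5 + 1.5 + 5 + 6.5 = 32.5
(Check: W+ + W- = 36 should equal n(n+1)/2 = 36.)
Step 4: Test statistic W = min(W+, W-) = 3.5.
Step 5: Ties in |d|, so use the tie-corrected normal approximation.
        E[W] = n(n+1)/4 = 8*9/4 = 18.
        Tie groups: |d|=1 (t=2), |d|=3 (t=2), |d|=7 (t=2); sum(t^3 - t) = 18.
        Var[W] = n(n+1)(2n+1)/24 - sum(t^3-t)/48 = 1224/24 - 18/48 = 50.625.
        z = (W - E[W]) / sqrt(Var[W]) = (3.5 - 18) / 7.1151 = -2.0379.
        Two-sided p = 2*Phi(z) = 0.041559.
Step 6: alpha = 0.1. reject H0.

W+ = 3.5, W- = 32.5, W = min = 3.5, p = 0.041559, reject H0.


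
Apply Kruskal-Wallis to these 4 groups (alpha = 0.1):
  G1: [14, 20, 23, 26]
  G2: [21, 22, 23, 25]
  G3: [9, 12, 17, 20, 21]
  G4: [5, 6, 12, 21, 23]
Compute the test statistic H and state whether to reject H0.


Step 1: Combine all N = 18 observations and assign midranks.
sorted (value, group, rank): (5,G4,1), (6,G4,2), (9,G3,3), (12,G3,4.5), (12,G4,4.5), (14,G1,6), (17,G3,7), (20,G1,8.5), (20,G3,8.5), (21,G2,11), (21,G3,11), (21,G4,11), (22,G2,13), (23,G1,15), (23,G2,15), (23,G4,15), (25,G2,17), (26,G1,18)
Step 2: Sum ranks within each group.
R_1 = 47.5 (n_1 = 4)
R_2 = 56 (n_2 = 4)
R_3 = 34 (n_3 = 5)
R_4 = 33.5 (n_4 = 5)
Step 3: H = 12/(N(N+1)) * sum(R_i^2/n_i) - 3(N+1)
     = 12/(18*19) * (47.5^2/4 + 56^2/4 + 34^2/5 + 33.5^2/5) - 3*19
     = 0.035088 * 1803.71 - 57
     = 6.288158.
Step 4: Ties present; correction factor C = 1 - 60/(18^3 - 18) = 0.989680. Corrected H = 6.288158 / 0.989680 = 6.353728.
Step 5: Under H0, H ~ chi^2(3); p-value = 0.095613.
Step 6: alpha = 0.1. reject H0.

H = 6.3537, df = 3, p = 0.095613, reject H0.


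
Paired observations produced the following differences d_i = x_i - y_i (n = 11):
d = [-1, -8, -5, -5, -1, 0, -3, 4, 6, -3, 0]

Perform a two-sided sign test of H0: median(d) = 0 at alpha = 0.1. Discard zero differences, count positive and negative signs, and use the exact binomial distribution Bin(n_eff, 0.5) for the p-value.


Step 1: Discard zero differences. Original n = 11; n_eff = number of nonzero differences = 9.
Nonzero differences (with sign): -1, -8, -5, -5, -1, -3, +4, +6, -3
Step 2: Count signs: positive = 2, negative = 7.
Step 3: Under H0: P(positive) = 0.5, so the number of positives S ~ Bin(9, 0.5).
Step 4: Two-sided exact p-value = sum of Bin(9,0.5) probabilities at or below the observed probability = 0.179688.
Step 5: alpha = 0.1. fail to reject H0.

n_eff = 9, pos = 2, neg = 7, p = 0.179688, fail to reject H0.


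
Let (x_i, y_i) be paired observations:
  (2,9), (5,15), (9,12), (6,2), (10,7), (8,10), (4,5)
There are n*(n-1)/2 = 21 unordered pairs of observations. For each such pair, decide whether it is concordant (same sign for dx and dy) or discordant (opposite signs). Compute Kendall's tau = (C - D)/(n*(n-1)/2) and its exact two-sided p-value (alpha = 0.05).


Step 1: Enumerate the 21 unordered pairs (i,j) with i<j and classify each by sign(x_j-x_i) * sign(y_j-y_i).
  (1,2):dx=+3,dy=+6->C; (1,3):dx=+7,dy=+3->C; (1,4):dx=+4,dy=-7->D; (1,5):dx=+8,dy=-2->D
  (1,6):dx=+6,dy=+1->C; (1,7):dx=+2,dy=-4->D; (2,3):dx=+4,dy=-3->D; (2,4):dx=+1,dy=-13->D
  (2,5):dx=+5,dy=-8->D; (2,6):dx=+3,dy=-5->D; (2,7):dx=-1,dy=-10->C; (3,4):dx=-3,dy=-10->C
  (3,5):dx=+1,dy=-5->D; (3,6):dx=-1,dy=-2->C; (3,7):dx=-5,dy=-7->C; (4,5):dx=+4,dy=+5->C
  (4,6):dx=+2,dy=+8->C; (4,7):dx=-2,dy=+3->D; (5,6):dx=-2,dy=+3->D; (5,7):dx=-6,dy=-2->C
  (6,7):dx=-4,dy=-5->C
Step 2: C = 11, D = 10, total pairs = 21.
Step 3: tau = (C - D)/(n(n-1)/2) = (11 - 10)/21 = 0.047619.
Step 4: Exact two-sided p-value (enumerate n! = 5040 permutations of y under H0): p = 1.000000.
Step 5: alpha = 0.05. fail to reject H0.

tau_b = 0.0476 (C=11, D=10), p = 1.000000, fail to reject H0.


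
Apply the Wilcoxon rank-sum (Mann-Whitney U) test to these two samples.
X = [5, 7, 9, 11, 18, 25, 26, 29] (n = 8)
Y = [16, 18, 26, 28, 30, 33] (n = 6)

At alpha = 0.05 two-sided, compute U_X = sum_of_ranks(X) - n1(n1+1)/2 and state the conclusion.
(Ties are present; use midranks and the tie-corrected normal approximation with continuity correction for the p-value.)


Step 1: Combine and sort all 14 observations; assign midranks.
sorted (value, group): (5,X), (7,X), (9,X), (11,X), (16,Y), (18,X), (18,Y), (25,X), (26,X), (26,Y), (28,Y), (29,X), (30,Y), (33,Y)
ranks: 5->1, 7->2, 9->3, 11->4, 16->5, 18->6.5, 18->6.5, 25->8, 26->9.5, 26->9.5, 28->11, 29->12, 30->13, 33->14
Step 2: Rank sum for X: R1 = 1 + 2 + 3 + 4 + 6.5 + 8 + 9.5 + 12 = 46.
Step 3: U_X = R1 - n1(n1+1)/2 = 46 - 8*9/2 = 46 - 36 = 10.
       U_Y = n1*n2 - U_X = 48 - 10 = 38.
Step 4: Ties are present, so use the tie-corrected normal approximation (with continuity correction) for the p-value.
Step 5: p-value = 0.080692; compare to alpha = 0.05. fail to reject H0.

U_X = 10, p = 0.080692, fail to reject H0 at alpha = 0.05.


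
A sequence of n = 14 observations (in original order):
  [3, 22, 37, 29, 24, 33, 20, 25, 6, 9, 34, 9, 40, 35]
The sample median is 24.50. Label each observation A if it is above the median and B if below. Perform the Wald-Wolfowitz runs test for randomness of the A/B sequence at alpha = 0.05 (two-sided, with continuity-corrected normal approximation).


Step 1: Compute median = 24.50; label A = above, B = below.
Labels in order: BBAABABABBABAA  (n_A = 7, n_B = 7)
Step 2: Count runs R = 10.
Step 3: Under H0 (random ordering), E[R] = 2*n_A*n_B/(n_A+n_B) + 1 = 2*7*7/14 + 1 = 8.0000.
        Var[R] = 2*n_A*n_B*(2*n_A*n_B - n_A - n_B) / ((n_A+n_B)^2 * (n_A+n_B-1)) = 8232/2548 = 3.2308.
        SD[R] = 1.7974.
Step 4: Continuity-corrected z = (R - 0.5 - E[R]) / SD[R] = (10 - 0.5 - 8.0000) / 1.7974 = 0.8345.
Step 5: Two-sided p-value via normal approximation = 2*(1 - Phi(|z|)) = 0.403986.
Step 6: alpha = 0.05. fail to reject H0.

R = 10, z = 0.8345, p = 0.403986, fail to reject H0.


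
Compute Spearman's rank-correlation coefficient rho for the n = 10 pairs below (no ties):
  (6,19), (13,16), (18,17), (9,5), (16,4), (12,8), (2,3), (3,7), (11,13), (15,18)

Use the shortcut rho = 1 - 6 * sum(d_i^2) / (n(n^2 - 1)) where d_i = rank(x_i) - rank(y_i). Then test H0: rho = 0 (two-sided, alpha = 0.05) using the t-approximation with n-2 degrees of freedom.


Step 1: Rank x and y separately (midranks; no ties here).
rank(x): 6->3, 13->7, 18->10, 9->4, 16->9, 12->6, 2->1, 3->2, 11->5, 15->8
rank(y): 19->10, 16->7, 17->8, 5->3, 4->2, 8->5, 3->1, 7->4, 13->6, 18->9
Step 2: d_i = R_x(i) - R_y(i); compute d_i^2.
  (3-10)^2=49, (7-7)^2=0, (10-8)^2=4, (4-3)^2=1, (9-2)^2=49, (6-5)^2=1, (1-1)^2=0, (2-4)^2=4, (5-6)^2=1, (8-9)^2=1
sum(d^2) = 110.
Step 3: rho = 1 - 6*110 / (10*(10^2 - 1)) = 1 - 660/990 = 0.333333.
Step 4: Under H0, t = rho * sqrt((n-2)/(1-rho^2)) = 1.0000 ~ t(8).
Step 5: Two-sided p-value from the t-distribution with 8 df = 0.346594.
Step 6: alpha = 0.05. fail to reject H0.

rho = 0.3333, p = 0.346594, fail to reject H0 at alpha = 0.05.


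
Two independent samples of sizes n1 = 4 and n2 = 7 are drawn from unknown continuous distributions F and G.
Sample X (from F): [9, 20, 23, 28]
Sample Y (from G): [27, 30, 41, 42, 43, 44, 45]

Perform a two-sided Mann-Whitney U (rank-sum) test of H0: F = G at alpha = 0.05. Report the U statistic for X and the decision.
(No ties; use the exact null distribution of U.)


Step 1: Combine and sort all 11 observations; assign midranks.
sorted (value, group): (9,X), (20,X), (23,X), (27,Y), (28,X), (30,Y), (41,Y), (42,Y), (43,Y), (44,Y), (45,Y)
ranks: 9->1, 20->2, 23->3, 27->4, 28->5, 30->6, 41->7, 42->8, 43->9, 44->10, 45->11
Step 2: Rank sum for X: R1 = 1 + 2 + 3 + 5 = 11.
Step 3: U_X = R1 - n1(n1+1)/2 = 11 - 4*5/2 = 11 - 10 = 1.
       U_Y = n1*n2 - U_X = 28 - 1 = 27.
Step 4: No ties, so the exact null distribution of U (based on enumerating the C(11,4) = 330 equally likely rank assignments) gives the two-sided p-value.
Step 5: p-value = 0.012121; compare to alpha = 0.05. reject H0.

U_X = 1, p = 0.012121, reject H0 at alpha = 0.05.


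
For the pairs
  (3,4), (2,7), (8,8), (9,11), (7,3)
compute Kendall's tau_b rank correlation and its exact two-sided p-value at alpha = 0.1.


Step 1: Enumerate the 10 unordered pairs (i,j) with i<j and classify each by sign(x_j-x_i) * sign(y_j-y_i).
  (1,2):dx=-1,dy=+3->D; (1,3):dx=+5,dy=+4->C; (1,4):dx=+6,dy=+7->C; (1,5):dx=+4,dy=-1->D
  (2,3):dx=+6,dy=+1->C; (2,4):dx=+7,dy=+4->C; (2,5):dx=+5,dy=-4->D; (3,4):dx=+1,dy=+3->C
  (3,5):dx=-1,dy=-5->C; (4,5):dx=-2,dy=-8->C
Step 2: C = 7, D = 3, total pairs = 10.
Step 3: tau = (C - D)/(n(n-1)/2) = (7 - 3)/10 = 0.400000.
Step 4: Exact two-sided p-value (enumerate n! = 120 permutations of y under H0): p = 0.483333.
Step 5: alpha = 0.1. fail to reject H0.

tau_b = 0.4000 (C=7, D=3), p = 0.483333, fail to reject H0.


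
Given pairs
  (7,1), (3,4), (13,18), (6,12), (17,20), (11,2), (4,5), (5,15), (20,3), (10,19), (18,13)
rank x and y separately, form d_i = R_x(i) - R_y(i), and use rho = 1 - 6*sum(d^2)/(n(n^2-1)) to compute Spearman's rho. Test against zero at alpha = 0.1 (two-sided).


Step 1: Rank x and y separately (midranks; no ties here).
rank(x): 7->5, 3->1, 13->8, 6->4, 17->9, 11->7, 4->2, 5->3, 20->11, 10->6, 18->10
rank(y): 1->1, 4->4, 18->9, 12->6, 20->11, 2->2, 5->5, 15->8, 3->3, 19->10, 13->7
Step 2: d_i = R_x(i) - R_y(i); compute d_i^2.
  (5-1)^2=16, (1-4)^2=9, (8-9)^2=1, (4-6)^2=4, (9-11)^2=4, (7-2)^2=25, (2-5)^2=9, (3-8)^2=25, (11-3)^2=64, (6-10)^2=16, (10-7)^2=9
sum(d^2) = 182.
Step 3: rho = 1 - 6*182 / (11*(11^2 - 1)) = 1 - 1092/1320 = 0.172727.
Step 4: Under H0, t = rho * sqrt((n-2)/(1-rho^2)) = 0.5261 ~ t(9).
Step 5: Two-sided p-value from the t-distribution with 9 df = 0.611542.
Step 6: alpha = 0.1. fail to reject H0.

rho = 0.1727, p = 0.611542, fail to reject H0 at alpha = 0.1.


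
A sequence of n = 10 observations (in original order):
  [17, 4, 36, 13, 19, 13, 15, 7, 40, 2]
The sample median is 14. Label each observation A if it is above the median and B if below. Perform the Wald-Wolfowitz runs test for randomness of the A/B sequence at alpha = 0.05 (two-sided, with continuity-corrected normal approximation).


Step 1: Compute median = 14; label A = above, B = below.
Labels in order: ABABABABAB  (n_A = 5, n_B = 5)
Step 2: Count runs R = 10.
Step 3: Under H0 (random ordering), E[R] = 2*n_A*n_B/(n_A+n_B) + 1 = 2*5*5/10 + 1 = 6.0000.
        Var[R] = 2*n_A*n_B*(2*n_A*n_B - n_A - n_B) / ((n_A+n_B)^2 * (n_A+n_B-1)) = 2000/900 = 2.2222.
        SD[R] = 1.4907.
Step 4: Continuity-corrected z = (R - 0.5 - E[R]) / SD[R] = (10 - 0.5 - 6.0000) / 1.4907 = 2.3479.
Step 5: Two-sided p-value via normal approximation = 2*(1 - Phi(|z|)) = 0.018881.
Step 6: alpha = 0.05. reject H0.

R = 10, z = 2.3479, p = 0.018881, reject H0.


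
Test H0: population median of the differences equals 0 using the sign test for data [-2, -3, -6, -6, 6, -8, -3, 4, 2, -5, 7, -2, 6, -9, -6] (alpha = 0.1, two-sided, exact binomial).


Step 1: Discard zero differences. Original n = 15; n_eff = number of nonzero differences = 15.
Nonzero differences (with sign): -2, -3, -6, -6, +6, -8, -3, +4, +2, -5, +7, -2, +6, -9, -6
Step 2: Count signs: positive = 5, negative = 10.
Step 3: Under H0: P(positive) = 0.5, so the number of positives S ~ Bin(15, 0.5).
Step 4: Two-sided exact p-value = sum of Bin(15,0.5) probabilities at or below the observed probability = 0.301758.
Step 5: alpha = 0.1. fail to reject H0.

n_eff = 15, pos = 5, neg = 10, p = 0.301758, fail to reject H0.


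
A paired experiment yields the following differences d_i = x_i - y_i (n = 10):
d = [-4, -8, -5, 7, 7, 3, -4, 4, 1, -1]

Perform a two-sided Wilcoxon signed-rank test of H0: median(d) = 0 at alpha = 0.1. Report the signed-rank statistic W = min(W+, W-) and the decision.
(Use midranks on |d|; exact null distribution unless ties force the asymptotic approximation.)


Step 1: Drop any zero differences (none here) and take |d_i|.
|d| = [4, 8, 5, 7, 7, 3, 4, 4, 1, 1]
Step 2: Midrank |d_i| (ties get averaged ranks).
ranks: |4|->5, |8|->10, |5|->7, |7|->8.5, |7|->8.5, |3|->3, |4|->5, |4|->5, |1|->1.5, |1|->1.5
Step 3: Attach original signs; sum ranks with positive sign and with negative sign.
W+ = 8.5 + 8.5 + 3 + 5 + 1.5 = 26.5
W- = 5 + 10 + 7 + 5 + 1.5 = 28.5
(Check: W+ + W- = 55 should equal n(n+1)/2 = 55.)
Step 4: Test statistic W = min(W+, W-) = 26.5.
Step 5: Ties in |d|, so use the tie-corrected normal approximation.
        E[W] = n(n+1)/4 = 10*11/4 = 27.5.
        Tie groups: |d|=1 (t=2), |d|=4 (t=3), |d|=7 (t=2); sum(t^3 - t) = 36.
        Var[W] = n(n+1)(2n+1)/24 - sum(t^3-t)/48 = 2310/24 - 36/48 = 95.5.
        z = (W - E[W]) / sqrt(Var[W]) = (26.5 - 27.5) / 9.7724 = -0.1023.
        Two-sided p = 2*Phi(z) = 0.918496.
Step 6: alpha = 0.1. fail to reject H0.

W+ = 26.5, W- = 28.5, W = min = 26.5, p = 0.918496, fail to reject H0.


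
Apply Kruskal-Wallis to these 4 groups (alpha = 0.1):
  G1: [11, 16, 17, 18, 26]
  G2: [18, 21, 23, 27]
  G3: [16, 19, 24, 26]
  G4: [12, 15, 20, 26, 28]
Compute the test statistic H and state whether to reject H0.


Step 1: Combine all N = 18 observations and assign midranks.
sorted (value, group, rank): (11,G1,1), (12,G4,2), (15,G4,3), (16,G1,4.5), (16,G3,4.5), (17,G1,6), (18,G1,7.5), (18,G2,7.5), (19,G3,9), (20,G4,10), (21,G2,11), (23,G2,12), (24,G3,13), (26,G1,15), (26,G3,15), (26,G4,15), (27,G2,17), (28,G4,18)
Step 2: Sum ranks within each group.
R_1 = 34 (n_1 = 5)
R_2 = 47.5 (n_2 = 4)
R_3 = 41.5 (n_3 = 4)
R_4 = 48 (n_4 = 5)
Step 3: H = 12/(N(N+1)) * sum(R_i^2/n_i) - 3(N+1)
     = 12/(18*19) * (34^2/5 + 47.5^2/4 + 41.5^2/4 + 48^2/5) - 3*19
     = 0.035088 * 1686.62 - 57
     = 2.179825.
Step 4: Ties present; correction factor C = 1 - 36/(18^3 - 18) = 0.993808. Corrected H = 2.179825 / 0.993808 = 2.193406.
Step 5: Under H0, H ~ chi^2(3); p-value = 0.533248.
Step 6: alpha = 0.1. fail to reject H0.

H = 2.1934, df = 3, p = 0.533248, fail to reject H0.


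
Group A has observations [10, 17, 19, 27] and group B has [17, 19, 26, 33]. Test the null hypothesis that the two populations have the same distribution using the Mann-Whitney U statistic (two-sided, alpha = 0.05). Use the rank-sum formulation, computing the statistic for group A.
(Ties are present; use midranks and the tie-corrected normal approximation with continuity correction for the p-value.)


Step 1: Combine and sort all 8 observations; assign midranks.
sorted (value, group): (10,X), (17,X), (17,Y), (19,X), (19,Y), (26,Y), (27,X), (33,Y)
ranks: 10->1, 17->2.5, 17->2.5, 19->4.5, 19->4.5, 26->6, 27->7, 33->8
Step 2: Rank sum for X: R1 = 1 + 2.5 + 4.5 + 7 = 15.
Step 3: U_X = R1 - n1(n1+1)/2 = 15 - 4*5/2 = 15 - 10 = 5.
       U_Y = n1*n2 - U_X = 16 - 5 = 11.
Step 4: Ties are present, so use the tie-corrected normal approximation (with continuity correction) for the p-value.
Step 5: p-value = 0.465124; compare to alpha = 0.05. fail to reject H0.

U_X = 5, p = 0.465124, fail to reject H0 at alpha = 0.05.


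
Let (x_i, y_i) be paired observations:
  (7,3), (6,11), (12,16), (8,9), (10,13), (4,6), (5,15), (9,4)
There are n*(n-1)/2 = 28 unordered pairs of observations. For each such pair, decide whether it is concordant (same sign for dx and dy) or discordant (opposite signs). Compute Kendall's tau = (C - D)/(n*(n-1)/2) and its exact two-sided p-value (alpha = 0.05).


Step 1: Enumerate the 28 unordered pairs (i,j) with i<j and classify each by sign(x_j-x_i) * sign(y_j-y_i).
  (1,2):dx=-1,dy=+8->D; (1,3):dx=+5,dy=+13->C; (1,4):dx=+1,dy=+6->C; (1,5):dx=+3,dy=+10->C
  (1,6):dx=-3,dy=+3->D; (1,7):dx=-2,dy=+12->D; (1,8):dx=+2,dy=+1->C; (2,3):dx=+6,dy=+5->C
  (2,4):dx=+2,dy=-2->D; (2,5):dx=+4,dy=+2->C; (2,6):dx=-2,dy=-5->C; (2,7):dx=-1,dy=+4->D
  (2,8):dx=+3,dy=-7->D; (3,4):dx=-4,dy=-7->C; (3,5):dx=-2,dy=-3->C; (3,6):dx=-8,dy=-10->C
  (3,7):dx=-7,dy=-1->C; (3,8):dx=-3,dy=-12->C; (4,5):dx=+2,dy=+4->C; (4,6):dx=-4,dy=-3->C
  (4,7):dx=-3,dy=+6->D; (4,8):dx=+1,dy=-5->D; (5,6):dx=-6,dy=-7->C; (5,7):dx=-5,dy=+2->D
  (5,8):dx=-1,dy=-9->C; (6,7):dx=+1,dy=+9->C; (6,8):dx=+5,dy=-2->D; (7,8):dx=+4,dy=-11->D
Step 2: C = 17, D = 11, total pairs = 28.
Step 3: tau = (C - D)/(n(n-1)/2) = (17 - 11)/28 = 0.214286.
Step 4: Exact two-sided p-value (enumerate n! = 40320 permutations of y under H0): p = 0.548413.
Step 5: alpha = 0.05. fail to reject H0.

tau_b = 0.2143 (C=17, D=11), p = 0.548413, fail to reject H0.


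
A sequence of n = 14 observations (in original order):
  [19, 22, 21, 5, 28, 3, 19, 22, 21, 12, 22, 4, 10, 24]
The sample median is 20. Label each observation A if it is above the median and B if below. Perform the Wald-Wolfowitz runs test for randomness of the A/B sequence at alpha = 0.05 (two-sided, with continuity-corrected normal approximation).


Step 1: Compute median = 20; label A = above, B = below.
Labels in order: BAABABBAABABBA  (n_A = 7, n_B = 7)
Step 2: Count runs R = 10.
Step 3: Under H0 (random ordering), E[R] = 2*n_A*n_B/(n_A+n_B) + 1 = 2*7*7/14 + 1 = 8.0000.
        Var[R] = 2*n_A*n_B*(2*n_A*n_B - n_A - n_B) / ((n_A+n_B)^2 * (n_A+n_B-1)) = 8232/2548 = 3.2308.
        SD[R] = 1.7974.
Step 4: Continuity-corrected z = (R - 0.5 - E[R]) / SD[R] = (10 - 0.5 - 8.0000) / 1.7974 = 0.8345.
Step 5: Two-sided p-value via normal approximation = 2*(1 - Phi(|z|)) = 0.403986.
Step 6: alpha = 0.05. fail to reject H0.

R = 10, z = 0.8345, p = 0.403986, fail to reject H0.


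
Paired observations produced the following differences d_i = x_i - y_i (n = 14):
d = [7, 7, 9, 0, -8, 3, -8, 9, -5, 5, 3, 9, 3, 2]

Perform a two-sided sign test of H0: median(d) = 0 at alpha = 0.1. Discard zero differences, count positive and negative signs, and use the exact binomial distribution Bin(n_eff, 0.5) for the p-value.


Step 1: Discard zero differences. Original n = 14; n_eff = number of nonzero differences = 13.
Nonzero differences (with sign): +7, +7, +9, -8, +3, -8, +9, -5, +5, +3, +9, +3, +2
Step 2: Count signs: positive = 10, negative = 3.
Step 3: Under H0: P(positive) = 0.5, so the number of positives S ~ Bin(13, 0.5).
Step 4: Two-sided exact p-value = sum of Bin(13,0.5) probabilities at or below the observed probability = 0.092285.
Step 5: alpha = 0.1. reject H0.

n_eff = 13, pos = 10, neg = 3, p = 0.092285, reject H0.


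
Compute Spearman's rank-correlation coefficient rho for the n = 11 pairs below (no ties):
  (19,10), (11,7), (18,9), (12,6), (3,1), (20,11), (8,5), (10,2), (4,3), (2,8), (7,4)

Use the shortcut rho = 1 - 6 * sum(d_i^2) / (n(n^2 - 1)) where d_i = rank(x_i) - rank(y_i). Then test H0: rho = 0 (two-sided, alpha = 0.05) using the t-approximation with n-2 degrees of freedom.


Step 1: Rank x and y separately (midranks; no ties here).
rank(x): 19->10, 11->7, 18->9, 12->8, 3->2, 20->11, 8->5, 10->6, 4->3, 2->1, 7->4
rank(y): 10->10, 7->7, 9->9, 6->6, 1->1, 11->11, 5->5, 2->2, 3->3, 8->8, 4->4
Step 2: d_i = R_x(i) - R_y(i); compute d_i^2.
  (10-10)^2=0, (7-7)^2=0, (9-9)^2=0, (8-6)^2=4, (2-1)^2=1, (11-11)^2=0, (5-5)^2=0, (6-2)^2=16, (3-3)^2=0, (1-8)^2=49, (4-4)^2=0
sum(d^2) = 70.
Step 3: rho = 1 - 6*70 / (11*(11^2 - 1)) = 1 - 420/1320 = 0.681818.
Step 4: Under H0, t = rho * sqrt((n-2)/(1-rho^2)) = 2.7962 ~ t(9).
Step 5: Two-sided p-value from the t-distribution with 9 df = 0.020843.
Step 6: alpha = 0.05. reject H0.

rho = 0.6818, p = 0.020843, reject H0 at alpha = 0.05.


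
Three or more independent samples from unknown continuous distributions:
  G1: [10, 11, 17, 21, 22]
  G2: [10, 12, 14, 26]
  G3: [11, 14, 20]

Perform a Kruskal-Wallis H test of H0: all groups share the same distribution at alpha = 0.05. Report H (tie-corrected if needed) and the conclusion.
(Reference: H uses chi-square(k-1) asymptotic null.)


Step 1: Combine all N = 12 observations and assign midranks.
sorted (value, group, rank): (10,G1,1.5), (10,G2,1.5), (11,G1,3.5), (11,G3,3.5), (12,G2,5), (14,G2,6.5), (14,G3,6.5), (17,G1,8), (20,G3,9), (21,G1,10), (22,G1,11), (26,G2,12)
Step 2: Sum ranks within each group.
R_1 = 34 (n_1 = 5)
R_2 = 25 (n_2 = 4)
R_3 = 19 (n_3 = 3)
Step 3: H = 12/(N(N+1)) * sum(R_i^2/n_i) - 3(N+1)
     = 12/(12*13) * (34^2/5 + 25^2/4 + 19^2/3) - 3*13
     = 0.076923 * 507.783 - 39
     = 0.060256.
Step 4: Ties present; correction factor C = 1 - 18/(12^3 - 12) = 0.989510. Corrected H = 0.060256 / 0.989510 = 0.060895.
Step 5: Under H0, H ~ chi^2(2); p-value = 0.970011.
Step 6: alpha = 0.05. fail to reject H0.

H = 0.0609, df = 2, p = 0.970011, fail to reject H0.


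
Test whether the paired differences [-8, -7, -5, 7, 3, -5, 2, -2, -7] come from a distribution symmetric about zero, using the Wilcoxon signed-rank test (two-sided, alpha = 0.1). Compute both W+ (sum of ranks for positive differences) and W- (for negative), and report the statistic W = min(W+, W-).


Step 1: Drop any zero differences (none here) and take |d_i|.
|d| = [8, 7, 5, 7, 3, 5, 2, 2, 7]
Step 2: Midrank |d_i| (ties get averaged ranks).
ranks: |8|->9, |7|->7, |5|->4.5, |7|->7, |3|->3, |5|->4.5, |2|->1.5, |2|->1.5, |7|->7
Step 3: Attach original signs; sum ranks with positive sign and with negative sign.
W+ = 7 + 3 + 1.5 = 11.5
W- = 9 + 7 + 4.5 + 4.5 + 1.5 + 7 = 33.5
(Check: W+ + W- = 45 should equal n(n+1)/2 = 45.)
Step 4: Test statistic W = min(W+, W-) = 11.5.
Step 5: Ties in |d|, so use the tie-corrected normal approximation.
        E[W] = n(n+1)/4 = 9*10/4 = 22.5.
        Tie groups: |d|=2 (t=2), |d|=5 (t=2), |d|=7 (t=3); sum(t^3 - t) = 36.
        Var[W] = n(n+1)(2n+1)/24 - sum(t^3-t)/48 = 1710/24 - 36/48 = 70.5.
        z = (W - E[W]) / sqrt(Var[W]) = (11.5 - 22.5) / 8.3964 = -1.3101.
        Two-sided p = 2*Phi(z) = 0.190168.
Step 6: alpha = 0.1. fail to reject H0.

W+ = 11.5, W- = 33.5, W = min = 11.5, p = 0.190168, fail to reject H0.


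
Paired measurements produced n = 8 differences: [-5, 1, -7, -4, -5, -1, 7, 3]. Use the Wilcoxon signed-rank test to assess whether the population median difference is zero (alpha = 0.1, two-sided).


Step 1: Drop any zero differences (none here) and take |d_i|.
|d| = [5, 1, 7, 4, 5, 1, 7, 3]
Step 2: Midrank |d_i| (ties get averaged ranks).
ranks: |5|->5.5, |1|->1.5, |7|->7.5, |4|->4, |5|->5.5, |1|->1.5, |7|->7.5, |3|->3
Step 3: Attach original signs; sum ranks with positive sign and with negative sign.
W+ = 1.5 + 7.5 + 3 = 12
W- = 5.5 + 7.5 + 4 + 5.5 + 1.5 = 24
(Check: W+ + W- = 36 should equal n(n+1)/2 = 36.)
Step 4: Test statistic W = min(W+, W-) = 12.
Step 5: Ties in |d|, so use the tie-corrected normal approximation.
        E[W] = n(n+1)/4 = 8*9/4 = 18.
        Tie groups: |d|=1 (t=2), |d|=5 (t=2), |d|=7 (t=2); sum(t^3 - t) = 18.
        Var[W] = n(n+1)(2n+1)/24 - sum(t^3-t)/48 = 1224/24 - 18/48 = 50.625.
        z = (W - E[W]) / sqrt(Var[W]) = (12 - 18) / 7.1151 = -0.8433.
        Two-sided p = 2*Phi(z) = 0.399075.
Step 6: alpha = 0.1. fail to reject H0.

W+ = 12, W- = 24, W = min = 12, p = 0.399075, fail to reject H0.


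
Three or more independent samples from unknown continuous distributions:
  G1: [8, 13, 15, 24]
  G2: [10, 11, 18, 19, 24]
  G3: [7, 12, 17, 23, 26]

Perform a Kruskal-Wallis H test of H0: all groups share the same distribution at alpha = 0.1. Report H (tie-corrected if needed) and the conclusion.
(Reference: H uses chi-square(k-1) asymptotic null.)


Step 1: Combine all N = 14 observations and assign midranks.
sorted (value, group, rank): (7,G3,1), (8,G1,2), (10,G2,3), (11,G2,4), (12,G3,5), (13,G1,6), (15,G1,7), (17,G3,8), (18,G2,9), (19,G2,10), (23,G3,11), (24,G1,12.5), (24,G2,12.5), (26,G3,14)
Step 2: Sum ranks within each group.
R_1 = 27.5 (n_1 = 4)
R_2 = 38.5 (n_2 = 5)
R_3 = 39 (n_3 = 5)
Step 3: H = 12/(N(N+1)) * sum(R_i^2/n_i) - 3(N+1)
     = 12/(14*15) * (27.5^2/4 + 38.5^2/5 + 39^2/5) - 3*15
     = 0.057143 * 789.712 - 45
     = 0.126429.
Step 4: Ties present; correction factor C = 1 - 6/(14^3 - 14) = 0.997802. Corrected H = 0.126429 / 0.997802 = 0.126707.
Step 5: Under H0, H ~ chi^2(2); p-value = 0.938612.
Step 6: alpha = 0.1. fail to reject H0.

H = 0.1267, df = 2, p = 0.938612, fail to reject H0.
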